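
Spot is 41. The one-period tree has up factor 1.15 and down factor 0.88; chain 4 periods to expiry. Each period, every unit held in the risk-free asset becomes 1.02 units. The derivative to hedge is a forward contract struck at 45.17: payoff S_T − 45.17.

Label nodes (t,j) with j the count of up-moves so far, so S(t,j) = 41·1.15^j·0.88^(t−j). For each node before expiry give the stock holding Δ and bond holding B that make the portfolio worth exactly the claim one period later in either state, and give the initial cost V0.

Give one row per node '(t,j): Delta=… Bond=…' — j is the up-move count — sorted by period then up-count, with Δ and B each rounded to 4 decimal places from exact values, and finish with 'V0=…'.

Since d<R<u, set p* = (R−d)/(u−d) = 0.5185; price each node as the discounted p*-expectation of its children.
Terminal payoffs: V(4,0)=-20.5825, V(4,1)=-13.0386, V(4,2)=-3.1801, V(4,3)=9.7032, V(4,4)=26.5393
  t=3,j=0: stock 27.9404 → up 32.1314 (V=-13.0386), down 24.5875 (V=-20.5825). Price -16.3440; hedge Δ=1.0000, bond B=-44.2843.
  t=3,j=1: stock 36.5130 → up 41.9899 (V=-3.1801), down 32.1314 (V=-13.0386). Price -7.7714; hedge Δ=1.0000, bond B=-44.2843.
  t=3,j=2: stock 47.7158 → up 54.8732 (V=9.7032), down 41.9899 (V=-3.1801). Price 3.4315; hedge Δ=1.0000, bond B=-44.2843.
  t=3,j=3: stock 62.3559 → up 71.7093 (V=26.5393), down 54.8732 (V=9.7032). Price 18.0716; hedge Δ=1.0000, bond B=-44.2843.
  t=2,j=0: stock 31.7504 → up 36.5130 (V=-7.7714), down 27.9404 (V=-16.3440). Price -11.6656; hedge Δ=1.0000, bond B=-43.4160.
  t=2,j=1: stock 41.4920 → up 47.7158 (V=3.4315), down 36.5130 (V=-7.7714). Price -1.9240; hedge Δ=1.0000, bond B=-43.4160.
  t=2,j=2: stock 54.2225 → up 62.3559 (V=18.0716), down 47.7158 (V=3.4315). Price 10.8065; hedge Δ=1.0000, bond B=-43.4160.
  t=1,j=0: stock 36.0800 → up 41.4920 (V=-1.9240), down 31.7504 (V=-11.6656). Price -6.4847; hedge Δ=1.0000, bond B=-42.5647.
  t=1,j=1: stock 47.1500 → up 54.2225 (V=10.8065), down 41.4920 (V=-1.9240). Price 4.5853; hedge Δ=1.0000, bond B=-42.5647.
  t=0,j=0: stock 41.0000 → up 47.1500 (V=4.5853), down 36.0800 (V=-6.4847). Price -0.7301; hedge Δ=1.0000, bond B=-41.7301.
The time-0 hedge costs -0.7301, which is the no-arbitrage price.

(0,0): Delta=1.0000 Bond=-41.7301
(1,0): Delta=1.0000 Bond=-42.5647
(1,1): Delta=1.0000 Bond=-42.5647
(2,0): Delta=1.0000 Bond=-43.4160
(2,1): Delta=1.0000 Bond=-43.4160
(2,2): Delta=1.0000 Bond=-43.4160
(3,0): Delta=1.0000 Bond=-44.2843
(3,1): Delta=1.0000 Bond=-44.2843
(3,2): Delta=1.0000 Bond=-44.2843
(3,3): Delta=1.0000 Bond=-44.2843
V0=-0.7301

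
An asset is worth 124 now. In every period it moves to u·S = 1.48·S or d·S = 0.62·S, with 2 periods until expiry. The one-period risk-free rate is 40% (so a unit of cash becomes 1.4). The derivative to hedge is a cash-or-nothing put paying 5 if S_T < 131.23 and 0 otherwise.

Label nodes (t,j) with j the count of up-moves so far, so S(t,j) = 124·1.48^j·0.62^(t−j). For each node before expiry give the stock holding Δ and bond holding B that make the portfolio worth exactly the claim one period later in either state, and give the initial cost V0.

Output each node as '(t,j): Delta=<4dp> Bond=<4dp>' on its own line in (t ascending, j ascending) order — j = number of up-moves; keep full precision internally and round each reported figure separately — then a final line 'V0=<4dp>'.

(0,0): Delta=-0.0304 Bond=4.2190
(1,0): Delta=0.0000 Bond=3.5714
(1,1): Delta=-0.0317 Bond=6.1462
V0=0.4525

The replicating-portfolio and risk-neutral prices coincide; use p* = (1.4−0.62)/(1.48−0.62) = 0.9070 for the latter.
Terminal payoffs: V(2,0)=5.0000, V(2,1)=5.0000, V(2,2)=0.0000
Node (1,0) S=76.8800: V=(p*·5.0000+(1−p*)·5.0000)/1.4=3.5714; Δ=(5.0000−5.0000)/(113.7824−47.6656)=0.0000; B=V−Δ·S=3.5714
Node (1,1) S=183.5200: V=(p*·0.0000+(1−p*)·5.0000)/1.4=0.3322; Δ=(0.0000−5.0000)/(271.6096−113.7824)=-0.0317; B=V−Δ·S=6.1462
Node (0,0) S=124.0000: V=(p*·0.3322+(1−p*)·3.5714)/1.4=0.4525; Δ=(0.3322−3.5714)/(183.5200−76.8800)=-0.0304; B=V−Δ·S=4.2190
The time-0 hedge costs 0.4525, which is the no-arbitrage price.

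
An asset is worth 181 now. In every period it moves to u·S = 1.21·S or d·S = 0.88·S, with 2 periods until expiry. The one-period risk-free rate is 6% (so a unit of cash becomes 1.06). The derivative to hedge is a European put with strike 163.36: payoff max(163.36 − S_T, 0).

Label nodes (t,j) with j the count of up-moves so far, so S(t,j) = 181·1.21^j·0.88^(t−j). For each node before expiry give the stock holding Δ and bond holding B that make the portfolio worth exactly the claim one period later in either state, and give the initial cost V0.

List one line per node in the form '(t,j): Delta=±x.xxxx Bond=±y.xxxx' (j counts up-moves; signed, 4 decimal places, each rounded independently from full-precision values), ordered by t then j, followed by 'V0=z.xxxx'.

Under the risk-neutral measure, an up-move has probability p* = (R−d)/(u−d) = 0.5455 and values discount at R = 1.06.
At expiry t=2: V(2,0)=23.1936, V(2,1)=0.0000, V(2,2)=0.0000
  t=1,j=0: stock 159.2800 → up 192.7288 (V=0.0000), down 140.1664 (V=23.1936). Price 9.9458; hedge Δ=-0.4413, bond B=80.2294.
  t=1,j=1: stock 219.0100 → up 265.0021 (V=0.0000), down 192.7288 (V=0.0000). Price 0.0000; hedge Δ=0.0000, bond B=0.0000.
  t=0,j=0: stock 181.0000 → up 219.0100 (V=0.0000), down 159.2800 (V=9.9458). Price 4.2649; hedge Δ=-0.1665, bond B=34.4037.
Root portfolio cost Δ·181+B reproduces V0=4.2649.

(0,0): Delta=-0.1665 Bond=34.4037
(1,0): Delta=-0.4413 Bond=80.2294
(1,1): Delta=0.0000 Bond=0.0000
V0=4.2649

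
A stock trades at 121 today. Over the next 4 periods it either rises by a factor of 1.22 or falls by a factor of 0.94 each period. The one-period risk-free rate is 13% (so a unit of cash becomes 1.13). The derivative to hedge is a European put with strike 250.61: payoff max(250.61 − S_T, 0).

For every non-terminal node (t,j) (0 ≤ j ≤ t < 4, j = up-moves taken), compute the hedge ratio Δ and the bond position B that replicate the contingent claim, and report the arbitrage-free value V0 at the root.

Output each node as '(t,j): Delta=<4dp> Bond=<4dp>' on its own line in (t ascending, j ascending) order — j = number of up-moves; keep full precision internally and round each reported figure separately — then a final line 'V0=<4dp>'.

(0,0): Delta=-0.8885 Bond=142.4804
(1,0): Delta=-1.0000 Bond=173.6853
(1,1): Delta=-0.8478 Bond=154.9953
(2,0): Delta=-1.0000 Bond=196.2644
(2,1): Delta=-1.0000 Bond=196.2644
(2,2): Delta=-0.7923 Bond=165.1407
(3,0): Delta=-1.0000 Bond=221.7788
(3,1): Delta=-1.0000 Bond=221.7788
(3,2): Delta=-1.0000 Bond=221.7788
(3,3): Delta=-0.7164 Bond=169.9496
V0=34.9724

The replicating-portfolio and risk-neutral prices coincide; use p* = (1.13−0.94)/(1.22−0.94) = 0.6786 for the latter.
Terminal payoffs: V(4,0)=156.1394, V(4,1)=127.9992, V(4,2)=91.4768, V(4,3)=44.0754, V(4,4)=0.0000
Node (3,0) S=100.5007: V=(p*·127.9992+(1−p*)·156.1394)/1.13=121.2781; Δ=(127.9992−156.1394)/(122.6108−94.4706)=-1.0000; B=V−Δ·S=221.7788
Node (3,1) S=130.4370: V=(p*·91.4768+(1−p*)·127.9992)/1.13=91.3417; Δ=(91.4768−127.9992)/(159.1332−122.6108)=-1.0000; B=V−Δ·S=221.7788
Node (3,2) S=169.2906: V=(p*·44.0754+(1−p*)·91.4768)/1.13=52.4881; Δ=(44.0754−91.4768)/(206.5346−159.1332)=-1.0000; B=V−Δ·S=221.7788
Node (3,3) S=219.7176: V=(p*·0.0000+(1−p*)·44.0754)/1.13=12.5373; Δ=(0.0000−44.0754)/(268.0555−206.5346)=-0.7164; B=V−Δ·S=169.9496
Node (2,0) S=106.9156: V=(p*·91.3417+(1−p*)·121.2781)/1.13=89.3488; Δ=(91.3417−121.2781)/(130.4370−100.5007)=-1.0000; B=V−Δ·S=196.2644
Node (2,1) S=138.7628: V=(p*·52.4881+(1−p*)·91.3417)/1.13=57.5016; Δ=(52.4881−91.3417)/(169.2906−130.4370)=-1.0000; B=V−Δ·S=196.2644
Node (2,2) S=180.0964: V=(p*·12.5373+(1−p*)·52.4881)/1.13=22.4590; Δ=(12.5373−52.4881)/(219.7176−169.2906)=-0.7923; B=V−Δ·S=165.1407
Node (1,0) S=113.7400: V=(p*·57.5016+(1−p*)·89.3488)/1.13=59.9453; Δ=(57.5016−89.3488)/(138.7628−106.9156)=-1.0000; B=V−Δ·S=173.6853
Node (1,1) S=147.6200: V=(p*·22.4590+(1−p*)·57.5016)/1.13=29.8431; Δ=(22.4590−57.5016)/(180.0964−138.7628)=-0.8478; B=V−Δ·S=154.9953
Node (0,0) S=121.0000: V=(p*·29.8431+(1−p*)·59.9453)/1.13=34.9724; Δ=(29.8431−59.9453)/(147.6200−113.7400)=-0.8885; B=V−Δ·S=142.4804
Each (Δ,B) replicates both successor values, so the strategy is self-financing and V0 is arbitrage-free.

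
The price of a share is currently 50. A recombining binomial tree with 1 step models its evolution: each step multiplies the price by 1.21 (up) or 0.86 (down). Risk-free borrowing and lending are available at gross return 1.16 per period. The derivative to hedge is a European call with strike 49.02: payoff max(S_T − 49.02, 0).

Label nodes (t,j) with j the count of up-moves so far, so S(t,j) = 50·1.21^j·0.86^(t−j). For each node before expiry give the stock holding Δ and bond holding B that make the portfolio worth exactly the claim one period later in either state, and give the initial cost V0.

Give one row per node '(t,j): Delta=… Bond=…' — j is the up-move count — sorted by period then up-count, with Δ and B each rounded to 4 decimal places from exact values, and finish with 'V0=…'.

Since d<R<u, set p* = (R−d)/(u−d) = 0.8571; price each node as the discounted p*-expectation of its children.
At expiry t=1: V(1,0)=0.0000, V(1,1)=11.4800
Node (0,0) S=50.0000: V=(p*·11.4800+(1−p*)·0.0000)/1.16=8.4828; Δ=(11.4800−0.0000)/(60.5000−43.0000)=0.6560; B=V−Δ·S=-24.3172
The time-0 hedge costs 8.4828, which is the no-arbitrage price.

(0,0): Delta=0.6560 Bond=-24.3172
V0=8.4828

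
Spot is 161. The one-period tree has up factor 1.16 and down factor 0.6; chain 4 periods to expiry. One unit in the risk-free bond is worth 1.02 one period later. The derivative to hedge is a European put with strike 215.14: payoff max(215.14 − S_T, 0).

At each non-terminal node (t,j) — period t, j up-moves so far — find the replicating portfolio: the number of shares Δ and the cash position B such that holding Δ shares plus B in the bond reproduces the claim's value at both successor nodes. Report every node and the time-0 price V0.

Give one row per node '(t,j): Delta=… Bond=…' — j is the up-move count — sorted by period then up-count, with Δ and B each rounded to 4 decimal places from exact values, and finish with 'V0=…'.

The replicating-portfolio and risk-neutral prices coincide; use p* = (1.02−0.6)/(1.16−0.6) = 0.7500 for the latter.
At expiry t=4: V(4,0)=194.2744, V(4,1)=174.7998, V(4,2)=137.1490, V(4,3)=64.3574, V(4,4)=0.0000
(3,0): S=34.7760. Δ = (V_up−V_dn)/(S_up−S_dn) = (174.7998−194.2744)/(40.3402−20.8656) = -1.0000. V = [p*·174.7998 + (1−p*)·194.2744]/1.02 = 176.1456. B = V − Δ·S = 210.9216.
(3,1): S=67.2336. Δ = (V_up−V_dn)/(S_up−S_dn) = (137.1490−174.7998)/(77.9910−40.3402) = -1.0000. V = [p*·137.1490 + (1−p*)·174.7998]/1.02 = 143.6880. B = V − Δ·S = 210.9216.
(3,2): S=129.9850. Δ = (V_up−V_dn)/(S_up−S_dn) = (64.3574−137.1490)/(150.7826−77.9910) = -1.0000. V = [p*·64.3574 + (1−p*)·137.1490]/1.02 = 80.9366. B = V − Δ·S = 210.9216.
(3,3): S=251.3043. Δ = (V_up−V_dn)/(S_up−S_dn) = (0.0000−64.3574)/(291.5129−150.7826) = -0.4573. V = [p*·0.0000 + (1−p*)·64.3574]/1.02 = 15.7739. B = V − Δ·S = 130.6979.
(2,0): S=57.9600. Δ = (V_up−V_dn)/(S_up−S_dn) = (143.6880−176.1456)/(67.2336−34.7760) = -1.0000. V = [p*·143.6880 + (1−p*)·176.1456]/1.02 = 148.8259. B = V − Δ·S = 206.7859.
(2,1): S=112.0560. Δ = (V_up−V_dn)/(S_up−S_dn) = (80.9366−143.6880)/(129.9850−67.2336) = -1.0000. V = [p*·80.9366 + (1−p*)·143.6880]/1.02 = 94.7299. B = V − Δ·S = 206.7859.
(2,2): S=216.6416. Δ = (V_up−V_dn)/(S_up−S_dn) = (15.7739−80.9366)/(251.3043−129.9850) = -0.5371. V = [p*·15.7739 + (1−p*)·80.9366]/1.02 = 31.4358. B = V − Δ·S = 147.7979.
(1,0): S=96.6000. Δ = (V_up−V_dn)/(S_up−S_dn) = (94.7299−148.8259)/(112.0560−57.9600) = -1.0000. V = [p*·94.7299 + (1−p*)·148.8259]/1.02 = 106.1312. B = V − Δ·S = 202.7312.
(1,1): S=186.7600. Δ = (V_up−V_dn)/(S_up−S_dn) = (31.4358−94.7299)/(216.6416−112.0560) = -0.6052. V = [p*·31.4358 + (1−p*)·94.7299]/1.02 = 46.3327. B = V − Δ·S = 159.3577.
(0,0): S=161.0000. Δ = (V_up−V_dn)/(S_up−S_dn) = (46.3327−106.1312)/(186.7600−96.6000) = -0.6632. V = [p*·46.3327 + (1−p*)·106.1312]/1.02 = 60.0807. B = V − Δ·S = 166.8638.
Check: Δ(0,0)·S0 + B(0,0) = 60.0807 = V0.

(0,0): Delta=-0.6632 Bond=166.8638
(1,0): Delta=-1.0000 Bond=202.7312
(1,1): Delta=-0.6052 Bond=159.3577
(2,0): Delta=-1.0000 Bond=206.7859
(2,1): Delta=-1.0000 Bond=206.7859
(2,2): Delta=-0.5371 Bond=147.7979
(3,0): Delta=-1.0000 Bond=210.9216
(3,1): Delta=-1.0000 Bond=210.9216
(3,2): Delta=-1.0000 Bond=210.9216
(3,3): Delta=-0.4573 Bond=130.6979
V0=60.0807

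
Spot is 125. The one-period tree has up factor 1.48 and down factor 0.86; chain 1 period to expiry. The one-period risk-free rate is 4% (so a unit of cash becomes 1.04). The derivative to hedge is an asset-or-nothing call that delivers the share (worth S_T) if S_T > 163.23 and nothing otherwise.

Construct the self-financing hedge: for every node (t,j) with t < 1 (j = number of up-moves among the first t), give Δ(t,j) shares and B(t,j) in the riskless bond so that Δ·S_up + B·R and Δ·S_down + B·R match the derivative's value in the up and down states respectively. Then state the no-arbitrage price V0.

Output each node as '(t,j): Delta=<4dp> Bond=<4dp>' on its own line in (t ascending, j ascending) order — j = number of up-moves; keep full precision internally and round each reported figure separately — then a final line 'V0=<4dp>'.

(0,0): Delta=2.3871 Bond=-246.7432
V0=51.6439

No-arbitrage ⇒ martingale measure with p* = (R−d)/(u−d) = 0.2903.
Payoff layer (t=1): V(1,0)=0.0000, V(1,1)=185.0000
  t=0,j=0: stock 125.0000 → up 185.0000 (V=185.0000), down 107.5000 (V=0.0000). Price 51.6439; hedge Δ=2.3871, bond B=-246.7432.
The time-0 hedge costs 51.6439, which is the no-arbitrage price.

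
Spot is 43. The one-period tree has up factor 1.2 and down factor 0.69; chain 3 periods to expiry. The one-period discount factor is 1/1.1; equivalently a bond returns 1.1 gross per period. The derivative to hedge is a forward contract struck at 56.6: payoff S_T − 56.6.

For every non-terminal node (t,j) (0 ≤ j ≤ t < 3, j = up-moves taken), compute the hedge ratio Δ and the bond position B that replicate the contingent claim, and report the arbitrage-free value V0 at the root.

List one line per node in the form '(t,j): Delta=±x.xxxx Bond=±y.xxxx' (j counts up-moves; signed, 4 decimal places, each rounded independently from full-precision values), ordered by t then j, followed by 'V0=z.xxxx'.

(0,0): Delta=1.0000 Bond=-42.5244
(1,0): Delta=1.0000 Bond=-46.7769
(1,1): Delta=1.0000 Bond=-46.7769
(2,0): Delta=1.0000 Bond=-51.4545
(2,1): Delta=1.0000 Bond=-51.4545
(2,2): Delta=1.0000 Bond=-51.4545
V0=0.4756

No-arbitrage ⇒ martingale measure with p* = (R−d)/(u−d) = 0.8039.
Payoff layer (t=3): V(3,0)=-42.4741, V(3,1)=-32.0332, V(3,2)=-13.8752, V(3,3)=17.7040
Node (2,0) S=20.4723: V=(p*·-32.0332+(1−p*)·-42.4741)/1.1=-30.9822; Δ=(-32.0332−-42.4741)/(24.5668−14.1259)=1.0000; B=V−Δ·S=-51.4545
Node (2,1) S=35.6040: V=(p*·-13.8752+(1−p*)·-32.0332)/1.1=-15.8505; Δ=(-13.8752−-32.0332)/(42.7248−24.5668)=1.0000; B=V−Δ·S=-51.4545
Node (2,2) S=61.9200: V=(p*·17.7040+(1−p*)·-13.8752)/1.1=10.4655; Δ=(17.7040−-13.8752)/(74.3040−42.7248)=1.0000; B=V−Δ·S=-51.4545
Node (1,0) S=29.6700: V=(p*·-15.8505+(1−p*)·-30.9822)/1.1=-17.1069; Δ=(-15.8505−-30.9822)/(35.6040−20.4723)=1.0000; B=V−Δ·S=-46.7769
Node (1,1) S=51.6000: V=(p*·10.4655+(1−p*)·-15.8505)/1.1=4.8231; Δ=(10.4655−-15.8505)/(61.9200−35.6040)=1.0000; B=V−Δ·S=-46.7769
Node (0,0) S=43.0000: V=(p*·4.8231+(1−p*)·-17.1069)/1.1=0.4756; Δ=(4.8231−-17.1069)/(51.6000−29.6700)=1.0000; B=V−Δ·S=-42.5244
Root portfolio cost Δ·43+B reproduces V0=0.4756.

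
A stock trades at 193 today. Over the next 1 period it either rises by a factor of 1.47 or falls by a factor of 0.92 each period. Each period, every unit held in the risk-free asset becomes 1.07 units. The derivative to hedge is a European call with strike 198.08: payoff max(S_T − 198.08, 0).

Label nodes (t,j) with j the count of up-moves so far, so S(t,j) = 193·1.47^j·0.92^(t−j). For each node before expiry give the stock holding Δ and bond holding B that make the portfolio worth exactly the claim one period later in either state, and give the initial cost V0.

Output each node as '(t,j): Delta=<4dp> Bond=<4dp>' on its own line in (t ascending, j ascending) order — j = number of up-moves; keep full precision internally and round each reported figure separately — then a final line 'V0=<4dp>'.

(0,0): Delta=0.8067 Bond=-133.8651
V0=21.8258

Risk-neutral probability p* = (R−d)/(u−d) = (1.07−0.92)/(1.47−0.92) = 0.2727.
At expiry t=1: V(1,0)=0.0000, V(1,1)=85.6300
(0,0): S=193.0000. Δ = (V_up−V_dn)/(S_up−S_dn) = (85.6300−0.0000)/(283.7100−177.5600) = 0.8067. V = [p*·85.6300 + (1−p*)·0.0000]/1.07 = 21.8258. B = V − Δ·S = -133.8651.
Check: Δ(0,0)·S0 + B(0,0) = 21.8258 = V0.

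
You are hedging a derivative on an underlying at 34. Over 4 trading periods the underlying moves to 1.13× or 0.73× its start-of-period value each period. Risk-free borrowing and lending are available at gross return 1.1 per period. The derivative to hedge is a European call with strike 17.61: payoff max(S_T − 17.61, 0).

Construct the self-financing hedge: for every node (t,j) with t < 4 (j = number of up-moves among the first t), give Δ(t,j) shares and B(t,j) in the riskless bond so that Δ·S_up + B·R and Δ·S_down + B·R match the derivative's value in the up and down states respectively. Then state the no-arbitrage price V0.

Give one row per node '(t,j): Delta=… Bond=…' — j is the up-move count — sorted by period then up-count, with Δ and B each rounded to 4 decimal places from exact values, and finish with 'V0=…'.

(0,0): Delta=0.9976 Bond=-11.9426
(1,0): Delta=0.9668 Bond=-12.3717
(1,1): Delta=0.9992 Bond=-13.1988
(2,0): Delta=0.6411 Bond=-7.7091
(2,1): Delta=0.9838 Bond=-14.0872
(2,2): Delta=1.0000 Bond=-14.5537
(3,0): Delta=0.0000 Bond=0.0000
(3,1): Delta=0.6747 Bond=-9.1675
(3,2): Delta=1.0000 Bond=-16.0091
(3,3): Delta=1.0000 Bond=-16.0091
V0=21.9751

The replicating-portfolio and risk-neutral prices coincide; use p* = (1.1−0.73)/(1.13−0.73) = 0.9250 for the latter.
Terminal values V(4,·): V(4,0)=0.0000, V(4,1)=0.0000, V(4,2)=5.5256, V(4,3)=18.2027, V(4,4)=37.8261
  t=3,j=0: stock 13.2266 → up 14.9460 (V=0.0000), down 9.6554 (V=0.0000). Price 0.0000; hedge Δ=0.0000, bond B=0.0000.
  t=3,j=1: stock 20.4740 → up 23.1356 (V=5.5256), down 14.9460 (V=0.0000). Price 4.6466; hedge Δ=0.6747, bond B=-9.1675.
  t=3,j=2: stock 31.6927 → up 35.8127 (V=18.2027), down 23.1356 (V=5.5256). Price 15.6836; hedge Δ=1.0000, bond B=-16.0091.
  t=3,j=3: stock 49.0585 → up 55.4361 (V=37.8261), down 35.8127 (V=18.2027). Price 33.0494; hedge Δ=1.0000, bond B=-16.0091.
  t=2,j=0: stock 18.1186 → up 20.4740 (V=4.6466), down 13.2266 (V=0.0000). Price 3.9073; hedge Δ=0.6411, bond B=-7.7091.
  t=2,j=1: stock 28.0466 → up 31.6927 (V=15.6836), down 20.4740 (V=4.6466). Price 13.5053; hedge Δ=0.9838, bond B=-14.0872.
  t=2,j=2: stock 43.4146 → up 49.0585 (V=33.0494), down 31.6927 (V=15.6836). Price 28.8609; hedge Δ=1.0000, bond B=-14.5537.
  t=1,j=0: stock 24.8200 → up 28.0466 (V=13.5053), down 18.1186 (V=3.9073). Price 11.6231; hedge Δ=0.9668, bond B=-12.3717.
  t=1,j=1: stock 38.4200 → up 43.4146 (V=28.8609), down 28.0466 (V=13.5053). Price 25.1902; hedge Δ=0.9992, bond B=-13.1988.
  t=0,j=0: stock 34.0000 → up 38.4200 (V=25.1902), down 24.8200 (V=11.6231). Price 21.9751; hedge Δ=0.9976, bond B=-11.9426.
Each (Δ,B) replicates both successor values, so the strategy is self-financing and V0 is arbitrage-free.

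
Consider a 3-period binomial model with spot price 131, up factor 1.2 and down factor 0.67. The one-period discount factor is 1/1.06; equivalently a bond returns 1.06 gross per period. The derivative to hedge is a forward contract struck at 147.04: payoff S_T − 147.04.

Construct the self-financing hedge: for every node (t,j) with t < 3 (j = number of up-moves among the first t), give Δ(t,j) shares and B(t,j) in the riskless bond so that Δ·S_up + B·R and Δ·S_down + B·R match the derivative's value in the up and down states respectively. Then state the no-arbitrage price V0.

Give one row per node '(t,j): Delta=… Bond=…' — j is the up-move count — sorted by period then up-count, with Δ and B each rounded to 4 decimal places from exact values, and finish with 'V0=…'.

(0,0): Delta=1.0000 Bond=-123.4576
(1,0): Delta=1.0000 Bond=-130.8651
(1,1): Delta=1.0000 Bond=-130.8651
(2,0): Delta=1.0000 Bond=-138.7170
(2,1): Delta=1.0000 Bond=-138.7170
(2,2): Delta=1.0000 Bond=-138.7170
V0=7.5424

The replicating-portfolio and risk-neutral prices coincide; use p* = (1.06−0.67)/(1.2−0.67) = 0.7358 for the latter.
At expiry t=3: V(3,0)=-107.6400, V(3,1)=-76.4729, V(3,2)=-20.6512, V(3,3)=79.3280
Node (2,0) S=58.8059: V=(p*·-76.4729+(1−p*)·-107.6400)/1.06=-79.9111; Δ=(-76.4729−-107.6400)/(70.5671−39.4000)=1.0000; B=V−Δ·S=-138.7170
Node (2,1) S=105.3240: V=(p*·-20.6512+(1−p*)·-76.4729)/1.06=-33.3930; Δ=(-20.6512−-76.4729)/(126.3888−70.5671)=1.0000; B=V−Δ·S=-138.7170
Node (2,2) S=188.6400: V=(p*·79.3280+(1−p*)·-20.6512)/1.06=49.9230; Δ=(79.3280−-20.6512)/(226.3680−126.3888)=1.0000; B=V−Δ·S=-138.7170
Node (1,0) S=87.7700: V=(p*·-33.3930+(1−p*)·-79.9111)/1.06=-43.0951; Δ=(-33.3930−-79.9111)/(105.3240−58.8059)=1.0000; B=V−Δ·S=-130.8651
Node (1,1) S=157.2000: V=(p*·49.9230+(1−p*)·-33.3930)/1.06=26.3349; Δ=(49.9230−-33.3930)/(188.6400−105.3240)=1.0000; B=V−Δ·S=-130.8651
Node (0,0) S=131.0000: V=(p*·26.3349+(1−p*)·-43.0951)/1.06=7.5424; Δ=(26.3349−-43.0951)/(157.2000−87.7700)=1.0000; B=V−Δ·S=-123.4576
Each (Δ,B) replicates both successor values, so the strategy is self-financing and V0 is arbitrage-free.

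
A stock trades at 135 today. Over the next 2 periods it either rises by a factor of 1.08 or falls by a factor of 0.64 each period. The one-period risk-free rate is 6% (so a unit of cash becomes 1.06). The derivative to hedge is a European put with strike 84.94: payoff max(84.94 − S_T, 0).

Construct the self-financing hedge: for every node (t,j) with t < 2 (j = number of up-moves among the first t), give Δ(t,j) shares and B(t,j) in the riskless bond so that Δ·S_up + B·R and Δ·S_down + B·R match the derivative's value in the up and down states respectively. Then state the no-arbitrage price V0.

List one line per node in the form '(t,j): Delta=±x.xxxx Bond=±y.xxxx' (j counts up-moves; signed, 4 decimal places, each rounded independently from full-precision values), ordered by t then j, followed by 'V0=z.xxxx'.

(0,0): Delta=-0.0214 Bond=2.9436
(1,0): Delta=-0.7798 Bond=68.6439
(1,1): Delta=0.0000 Bond=0.0000
V0=0.0545

Risk-neutral probability p* = (R−d)/(u−d) = (1.06−0.64)/(1.08−0.64) = 0.9545.
At expiry t=2: V(2,0)=29.6440, V(2,1)=0.0000, V(2,2)=0.0000
Node (1,0) S=86.4000: V=(p*·0.0000+(1−p*)·29.6440)/1.06=1.2712; Δ=(0.0000−29.6440)/(93.3120−55.2960)=-0.7798; B=V−Δ·S=68.6439
Node (1,1) S=145.8000: V=(p*·0.0000+(1−p*)·0.0000)/1.06=0.0000; Δ=(0.0000−0.0000)/(157.4640−93.3120)=0.0000; B=V−Δ·S=0.0000
Node (0,0) S=135.0000: V=(p*·0.0000+(1−p*)·1.2712)/1.06=0.0545; Δ=(0.0000−1.2712)/(145.8000−86.4000)=-0.0214; B=V−Δ·S=2.9436
Check: Δ(0,0)·S0 + B(0,0) = 0.0545 = V0.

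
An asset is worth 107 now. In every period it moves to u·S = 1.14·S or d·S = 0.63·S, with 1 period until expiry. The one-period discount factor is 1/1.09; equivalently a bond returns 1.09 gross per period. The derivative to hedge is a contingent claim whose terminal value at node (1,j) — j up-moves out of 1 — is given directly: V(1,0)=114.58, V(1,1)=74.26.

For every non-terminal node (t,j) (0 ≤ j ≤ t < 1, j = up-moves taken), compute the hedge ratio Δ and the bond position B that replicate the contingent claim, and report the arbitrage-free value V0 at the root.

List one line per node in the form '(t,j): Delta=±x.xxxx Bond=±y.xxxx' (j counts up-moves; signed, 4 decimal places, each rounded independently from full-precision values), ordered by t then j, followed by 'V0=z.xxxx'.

(0,0): Delta=-0.7389 Bond=150.8138
V0=71.7550

Since d<R<u, set p* = (R−d)/(u−d) = 0.9020; price each node as the discounted p*-expectation of its children.
Payoff layer (t=1): V(1,0)=114.5800, V(1,1)=74.2600
Node (0,0) S=107.0000: V=(p*·74.2600+(1−p*)·114.5800)/1.09=71.7550; Δ=(74.2600−114.5800)/(121.9800−67.4100)=-0.7389; B=V−Δ·S=150.8138
Check: Δ(0,0)·S0 + B(0,0) = 71.7550 = V0.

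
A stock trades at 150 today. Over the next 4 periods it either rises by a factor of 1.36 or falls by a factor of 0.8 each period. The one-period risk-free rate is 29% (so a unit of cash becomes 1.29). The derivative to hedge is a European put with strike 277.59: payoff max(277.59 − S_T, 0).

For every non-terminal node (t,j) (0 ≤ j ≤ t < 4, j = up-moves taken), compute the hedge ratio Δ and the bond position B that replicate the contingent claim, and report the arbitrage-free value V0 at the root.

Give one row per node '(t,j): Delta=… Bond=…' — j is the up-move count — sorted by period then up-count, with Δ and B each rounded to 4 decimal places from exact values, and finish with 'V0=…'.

(0,0): Delta=-0.1764 Bond=29.4934
(1,0): Delta=-0.8339 Bond=116.9478
(1,1): Delta=-0.1211 Bond=26.7749
(2,0): Delta=-1.0000 Bond=166.8109
(2,1): Delta=-0.8199 Bond=148.5843
(2,2): Delta=-0.0624 Bond=18.2476
(3,0): Delta=-1.0000 Bond=215.1860
(3,1): Delta=-1.0000 Bond=215.1860
(3,2): Delta=-0.8048 Bond=188.3148
(3,3): Delta=0.0000 Bond=0.0000
V0=3.0392

Under the risk-neutral measure, an up-move has probability p* = (R−d)/(u−d) = 0.8750 and values discount at R = 1.29.
At expiry t=4: V(4,0)=216.1500, V(4,1)=173.1420, V(4,2)=100.0284, V(4,3)=0.0000, V(4,4)=0.0000
Node (3,0) S=76.8000: V=(p*·173.1420+(1−p*)·216.1500)/1.29=138.3860; Δ=(173.1420−216.1500)/(104.4480−61.4400)=-1.0000; B=V−Δ·S=215.1860
Node (3,1) S=130.5600: V=(p*·100.0284+(1−p*)·173.1420)/1.29=84.6260; Δ=(100.0284−173.1420)/(177.5616−104.4480)=-1.0000; B=V−Δ·S=215.1860
Node (3,2) S=221.9520: V=(p*·0.0000+(1−p*)·100.0284)/1.29=9.6927; Δ=(0.0000−100.0284)/(301.8547−177.5616)=-0.8048; B=V−Δ·S=188.3148
Node (3,3) S=377.3184: V=(p*·0.0000+(1−p*)·0.0000)/1.29=0.0000; Δ=(0.0000−0.0000)/(513.1530−301.8547)=0.0000; B=V−Δ·S=0.0000
Node (2,0) S=96.0000: V=(p*·84.6260+(1−p*)·138.3860)/1.29=70.8109; Δ=(84.6260−138.3860)/(130.5600−76.8000)=-1.0000; B=V−Δ·S=166.8109
Node (2,1) S=163.2000: V=(p*·9.6927+(1−p*)·84.6260)/1.29=14.7747; Δ=(9.6927−84.6260)/(221.9520−130.5600)=-0.8199; B=V−Δ·S=148.5843
Node (2,2) S=277.4400: V=(p*·0.0000+(1−p*)·9.6927)/1.29=0.9392; Δ=(0.0000−9.6927)/(377.3184−221.9520)=-0.0624; B=V−Δ·S=18.2476
Node (1,0) S=120.0000: V=(p*·14.7747+(1−p*)·70.8109)/1.29=16.8831; Δ=(14.7747−70.8109)/(163.2000−96.0000)=-0.8339; B=V−Δ·S=116.9478
Node (1,1) S=204.0000: V=(p*·0.9392+(1−p*)·14.7747)/1.29=2.0687; Δ=(0.9392−14.7747)/(277.4400−163.2000)=-0.1211; B=V−Δ·S=26.7749
Node (0,0) S=150.0000: V=(p*·2.0687+(1−p*)·16.8831)/1.29=3.0392; Δ=(2.0687−16.8831)/(204.0000−120.0000)=-0.1764; B=V−Δ·S=29.4934
Each (Δ,B) replicates both successor values, so the strategy is self-financing and V0 is arbitrage-free.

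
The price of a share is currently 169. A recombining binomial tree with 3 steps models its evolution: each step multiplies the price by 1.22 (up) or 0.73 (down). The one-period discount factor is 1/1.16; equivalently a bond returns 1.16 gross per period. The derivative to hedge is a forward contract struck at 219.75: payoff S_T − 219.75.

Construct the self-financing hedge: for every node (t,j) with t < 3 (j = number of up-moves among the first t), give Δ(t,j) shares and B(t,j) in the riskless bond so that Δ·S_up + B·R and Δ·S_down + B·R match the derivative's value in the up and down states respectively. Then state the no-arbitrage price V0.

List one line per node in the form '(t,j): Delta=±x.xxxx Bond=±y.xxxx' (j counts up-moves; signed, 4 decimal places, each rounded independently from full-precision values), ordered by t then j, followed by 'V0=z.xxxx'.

(0,0): Delta=1.0000 Bond=-140.7845
(1,0): Delta=1.0000 Bond=-163.3100
(1,1): Delta=1.0000 Bond=-163.3100
(2,0): Delta=1.0000 Bond=-189.4397
(2,1): Delta=1.0000 Bond=-189.4397
(2,2): Delta=1.0000 Bond=-189.4397
V0=28.2155

Risk-neutral probability p* = (R−d)/(u−d) = (1.16−0.73)/(1.22−0.73) = 0.8776.
Terminal values V(3,·): V(3,0)=-154.0061, V(3,1)=-109.8767, V(3,2)=-36.1261, V(3,3)=87.1283
  t=2,j=0: stock 90.0601 → up 109.8733 (V=-109.8767), down 65.7439 (V=-154.0061). Price -99.3796; hedge Δ=1.0000, bond B=-189.4397.
  t=2,j=1: stock 150.5114 → up 183.6239 (V=-36.1261), down 109.8733 (V=-109.8767). Price -38.9283; hedge Δ=1.0000, bond B=-189.4397.
  t=2,j=2: stock 251.5396 → up 306.8783 (V=87.1283), down 183.6239 (V=-36.1261). Price 62.0999; hedge Δ=1.0000, bond B=-189.4397.
  t=1,j=0: stock 123.3700 → up 150.5114 (V=-38.9283), down 90.0601 (V=-99.3796). Price -39.9400; hedge Δ=1.0000, bond B=-163.3100.
  t=1,j=1: stock 206.1800 → up 251.5396 (V=62.0999), down 150.5114 (V=-38.9283). Price 42.8700; hedge Δ=1.0000, bond B=-163.3100.
  t=0,j=0: stock 169.0000 → up 206.1800 (V=42.8700), down 123.3700 (V=-39.9400). Price 28.2155; hedge Δ=1.0000, bond B=-140.7845.
Root portfolio cost Δ·169+B reproduces V0=28.2155.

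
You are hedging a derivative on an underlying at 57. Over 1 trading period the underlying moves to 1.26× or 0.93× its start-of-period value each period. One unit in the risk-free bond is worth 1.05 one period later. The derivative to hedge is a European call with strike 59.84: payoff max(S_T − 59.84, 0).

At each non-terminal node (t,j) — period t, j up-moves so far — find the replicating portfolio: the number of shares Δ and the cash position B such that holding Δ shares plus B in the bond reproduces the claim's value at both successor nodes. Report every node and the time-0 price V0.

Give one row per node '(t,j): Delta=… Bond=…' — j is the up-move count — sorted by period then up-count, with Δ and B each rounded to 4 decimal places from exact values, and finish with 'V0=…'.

Under the risk-neutral measure, an up-move has probability p* = (R−d)/(u−d) = 0.3636 and values discount at R = 1.05.
At expiry t=1: V(1,0)=0.0000, V(1,1)=11.9800
  t=0,j=0: stock 57.0000 → up 71.8200 (V=11.9800), down 53.0100 (V=0.0000). Price 4.1489; hedge Δ=0.6369, bond B=-32.1541.
Self-financing check: at every node Δ·S+B equals the discounted successor values.

(0,0): Delta=0.6369 Bond=-32.1541
V0=4.1489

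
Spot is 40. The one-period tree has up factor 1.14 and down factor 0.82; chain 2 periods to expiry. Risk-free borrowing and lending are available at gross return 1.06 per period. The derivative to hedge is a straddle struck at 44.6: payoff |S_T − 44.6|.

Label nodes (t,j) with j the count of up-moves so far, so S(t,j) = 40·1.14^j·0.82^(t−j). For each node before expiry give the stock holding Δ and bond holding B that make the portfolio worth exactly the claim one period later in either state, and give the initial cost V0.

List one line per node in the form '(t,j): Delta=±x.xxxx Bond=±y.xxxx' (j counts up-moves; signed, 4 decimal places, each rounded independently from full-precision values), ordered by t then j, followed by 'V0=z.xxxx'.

(0,0): Delta=-0.1837 Bond=14.4337
(1,0): Delta=-1.0000 Bond=42.0755
(1,1): Delta=0.0121 Bond=6.3745
V0=7.0870

Since d<R<u, set p* = (R−d)/(u−d) = 0.7500; price each node as the discounted p*-expectation of its children.
Terminal values V(2,·): V(2,0)=17.7040, V(2,1)=7.2080, V(2,2)=7.3840
(1,0): S=32.8000. Δ = (V_up−V_dn)/(S_up−S_dn) = (7.2080−17.7040)/(37.3920−26.8960) = -1.0000. V = [p*·7.2080 + (1−p*)·17.7040]/1.06 = 9.2755. B = V − Δ·S = 42.0755.
(1,1): S=45.6000. Δ = (V_up−V_dn)/(S_up−S_dn) = (7.3840−7.2080)/(51.9840−37.3920) = 0.0121. V = [p*·7.3840 + (1−p*)·7.2080]/1.06 = 6.9245. B = V − Δ·S = 6.3745.
(0,0): S=40.0000. Δ = (V_up−V_dn)/(S_up−S_dn) = (6.9245−9.2755)/(45.6000−32.8000) = -0.1837. V = [p*·6.9245 + (1−p*)·9.2755]/1.06 = 7.0870. B = V − Δ·S = 14.4337.
Check: Δ(0,0)·S0 + B(0,0) = 7.0870 = V0.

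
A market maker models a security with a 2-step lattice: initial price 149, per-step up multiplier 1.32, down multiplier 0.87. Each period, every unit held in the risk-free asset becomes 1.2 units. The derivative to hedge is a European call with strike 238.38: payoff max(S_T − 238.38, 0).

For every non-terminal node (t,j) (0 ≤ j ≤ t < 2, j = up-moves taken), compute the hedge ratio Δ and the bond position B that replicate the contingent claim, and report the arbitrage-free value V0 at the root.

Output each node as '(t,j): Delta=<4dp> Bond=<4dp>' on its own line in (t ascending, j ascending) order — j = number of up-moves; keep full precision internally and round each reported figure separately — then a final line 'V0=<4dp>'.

(0,0): Delta=0.1936 Bond=-20.9099
(1,0): Delta=0.0000 Bond=0.0000
(1,1): Delta=0.2400 Bond=-34.2161
V0=7.9313

Since d<R<u, set p* = (R−d)/(u−d) = 0.7333; price each node as the discounted p*-expectation of its children.
Payoff layer (t=2): V(2,0)=0.0000, V(2,1)=0.0000, V(2,2)=21.2376
  t=1,j=0: stock 129.6300 → up 171.1116 (V=0.0000), down 112.7781 (V=0.0000). Price 0.0000; hedge Δ=0.0000, bond B=0.0000.
  t=1,j=1: stock 196.6800 → up 259.6176 (V=21.2376), down 171.1116 (V=0.0000). Price 12.9785; hedge Δ=0.2400, bond B=-34.2161.
  t=0,j=0: stock 149.0000 → up 196.6800 (V=12.9785), down 129.6300 (V=0.0000). Price 7.9313; hedge Δ=0.1936, bond B=-20.9099.
Each (Δ,B) replicates both successor values, so the strategy is self-financing and V0 is arbitrage-free.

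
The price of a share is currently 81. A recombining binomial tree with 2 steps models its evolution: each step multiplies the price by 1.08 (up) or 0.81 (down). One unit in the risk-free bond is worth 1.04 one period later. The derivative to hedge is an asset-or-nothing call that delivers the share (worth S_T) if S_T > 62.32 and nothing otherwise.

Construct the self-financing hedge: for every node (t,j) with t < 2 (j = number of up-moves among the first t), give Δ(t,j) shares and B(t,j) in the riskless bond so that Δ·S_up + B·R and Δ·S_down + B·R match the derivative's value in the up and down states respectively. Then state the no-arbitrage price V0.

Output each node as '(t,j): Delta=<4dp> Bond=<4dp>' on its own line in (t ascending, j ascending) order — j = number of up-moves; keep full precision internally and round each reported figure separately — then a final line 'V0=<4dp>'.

(0,0): Delta=1.3462 Bond=-29.1169
(1,0): Delta=4.0000 Bond=-204.4004
(1,1): Delta=1.0000 Bond=0.0000
V0=79.9216

Risk-neutral probability p* = (R−d)/(u−d) = (1.04−0.81)/(1.08−0.81) = 0.8519.
Terminal values V(2,·): V(2,0)=0.0000, V(2,1)=70.8588, V(2,2)=94.4784
  t=1,j=0: stock 65.6100 → up 70.8588 (V=70.8588), down 53.1441 (V=0.0000). Price 58.0396; hedge Δ=4.0000, bond B=-204.4004.
  t=1,j=1: stock 87.4800 → up 94.4784 (V=94.4784), down 70.8588 (V=70.8588). Price 87.4800; hedge Δ=1.0000, bond B=0.0000.
  t=0,j=0: stock 81.0000 → up 87.4800 (V=87.4800), down 65.6100 (V=58.0396). Price 79.9216; hedge Δ=1.3462, bond B=-29.1169.
Root portfolio cost Δ·81+B reproduces V0=79.9216.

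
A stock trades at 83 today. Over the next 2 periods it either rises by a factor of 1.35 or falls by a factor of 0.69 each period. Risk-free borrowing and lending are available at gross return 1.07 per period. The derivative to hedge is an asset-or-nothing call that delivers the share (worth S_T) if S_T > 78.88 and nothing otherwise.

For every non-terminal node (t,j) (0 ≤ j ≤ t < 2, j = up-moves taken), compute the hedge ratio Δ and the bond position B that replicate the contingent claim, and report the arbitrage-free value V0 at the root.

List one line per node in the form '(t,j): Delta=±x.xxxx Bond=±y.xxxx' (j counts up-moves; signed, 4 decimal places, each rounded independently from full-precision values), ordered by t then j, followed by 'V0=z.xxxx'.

Since d<R<u, set p* = (R−d)/(u−d) = 0.5758; price each node as the discounted p*-expectation of its children.
At expiry t=2: V(2,0)=0.0000, V(2,1)=0.0000, V(2,2)=151.2675
  t=1,j=0: stock 57.2700 → up 77.3145 (V=0.0000), down 39.5163 (V=0.0000). Price 0.0000; hedge Δ=0.0000, bond B=0.0000.
  t=1,j=1: stock 112.0500 → up 151.2675 (V=151.2675), down 77.3145 (V=0.0000). Price 81.3957; hedge Δ=2.0455, bond B=-147.7975.
  t=0,j=0: stock 83.0000 → up 112.0500 (V=81.3957), down 57.2700 (V=0.0000). Price 43.7983; hedge Δ=1.4859, bond B=-79.5285.
Each (Δ,B) replicates both successor values, so the strategy is self-financing and V0 is arbitrage-free.

(0,0): Delta=1.4859 Bond=-79.5285
(1,0): Delta=0.0000 Bond=0.0000
(1,1): Delta=2.0455 Bond=-147.7975
V0=43.7983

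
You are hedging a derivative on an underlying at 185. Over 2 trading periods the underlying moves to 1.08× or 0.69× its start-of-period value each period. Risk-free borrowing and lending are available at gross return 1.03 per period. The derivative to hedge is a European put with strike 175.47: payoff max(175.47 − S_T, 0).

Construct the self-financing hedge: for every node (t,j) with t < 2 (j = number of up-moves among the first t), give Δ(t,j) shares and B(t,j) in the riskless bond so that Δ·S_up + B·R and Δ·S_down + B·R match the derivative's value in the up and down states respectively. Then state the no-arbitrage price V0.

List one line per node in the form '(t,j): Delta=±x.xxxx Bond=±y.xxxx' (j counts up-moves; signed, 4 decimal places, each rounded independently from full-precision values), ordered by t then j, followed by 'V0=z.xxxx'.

(0,0): Delta=-0.5271 Bond=106.7862
(1,0): Delta=-1.0000 Bond=170.3592
(1,1): Delta=-0.4826 Bond=101.1119
V0=9.2782

No-arbitrage ⇒ martingale measure with p* = (R−d)/(u−d) = 0.8718.
Payoff layer (t=2): V(2,0)=87.3915, V(2,1)=37.6080, V(2,2)=0.0000
(1,0): S=127.6500. Δ = (V_up−V_dn)/(S_up−S_dn) = (37.6080−87.3915)/(137.8620−88.0785) = -1.0000. V = [p*·37.6080 + (1−p*)·87.3915]/1.03 = 42.7092. B = V − Δ·S = 170.3592.
(1,1): S=199.8000. Δ = (V_up−V_dn)/(S_up−S_dn) = (0.0000−37.6080)/(215.7840−137.8620) = -0.4826. V = [p*·0.0000 + (1−p*)·37.6080]/1.03 = 4.6811. B = V − Δ·S = 101.1119.
(0,0): S=185.0000. Δ = (V_up−V_dn)/(S_up−S_dn) = (4.6811−42.7092)/(199.8000−127.6500) = -0.5271. V = [p*·4.6811 + (1−p*)·42.7092]/1.03 = 9.2782. B = V − Δ·S = 106.7862.
Root portfolio cost Δ·185+B reproduces V0=9.2782.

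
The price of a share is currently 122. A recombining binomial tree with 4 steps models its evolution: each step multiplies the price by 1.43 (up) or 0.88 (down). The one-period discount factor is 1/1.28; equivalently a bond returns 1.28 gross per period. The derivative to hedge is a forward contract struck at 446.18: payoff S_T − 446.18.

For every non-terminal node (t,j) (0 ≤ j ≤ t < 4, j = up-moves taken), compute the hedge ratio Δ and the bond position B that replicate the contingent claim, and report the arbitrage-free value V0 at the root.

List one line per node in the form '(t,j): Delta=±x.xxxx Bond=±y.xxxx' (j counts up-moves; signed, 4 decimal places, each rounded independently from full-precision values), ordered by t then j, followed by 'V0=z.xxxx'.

(0,0): Delta=1.0000 Bond=-166.2150
(1,0): Delta=1.0000 Bond=-212.7552
(1,1): Delta=1.0000 Bond=-212.7552
(2,0): Delta=1.0000 Bond=-272.3267
(2,1): Delta=1.0000 Bond=-272.3267
(2,2): Delta=1.0000 Bond=-272.3267
(3,0): Delta=1.0000 Bond=-348.5781
(3,1): Delta=1.0000 Bond=-348.5781
(3,2): Delta=1.0000 Bond=-348.5781
(3,3): Delta=1.0000 Bond=-348.5781
V0=-44.2150

No-arbitrage ⇒ martingale measure with p* = (R−d)/(u−d) = 0.7273.
At expiry t=4: V(4,0)=-373.0172, V(4,1)=-327.2904, V(4,2)=-252.9844, V(4,3)=-132.2371, V(4,4)=63.9772
(3,0): S=83.1396. Δ = (V_up−V_dn)/(S_up−S_dn) = (-327.2904−-373.0172)/(118.8896−73.1628) = 1.0000. V = [p*·-327.2904 + (1−p*)·-373.0172]/1.28 = -265.4385. B = V − Δ·S = -348.5781.
(3,1): S=135.1018. Δ = (V_up−V_dn)/(S_up−S_dn) = (-252.9844−-327.2904)/(193.1956−118.8896) = 1.0000. V = [p*·-252.9844 + (1−p*)·-327.2904]/1.28 = -213.4763. B = V − Δ·S = -348.5781.
(3,2): S=219.5405. Δ = (V_up−V_dn)/(S_up−S_dn) = (-132.2371−-252.9844)/(313.9429−193.1956) = 1.0000. V = [p*·-132.2371 + (1−p*)·-252.9844]/1.28 = -129.0377. B = V − Δ·S = -348.5781.
(3,3): S=356.7533. Δ = (V_up−V_dn)/(S_up−S_dn) = (63.9772−-132.2371)/(510.1572−313.9429) = 1.0000. V = [p*·63.9772 + (1−p*)·-132.2371]/1.28 = 8.1751. B = V − Δ·S = -348.5781.
(2,0): S=94.4768. Δ = (V_up−V_dn)/(S_up−S_dn) = (-213.4763−-265.4385)/(135.1018−83.1396) = 1.0000. V = [p*·-213.4763 + (1−p*)·-265.4385]/1.28 = -177.8499. B = V − Δ·S = -272.3267.
(2,1): S=153.5248. Δ = (V_up−V_dn)/(S_up−S_dn) = (-129.0377−-213.4763)/(219.5405−135.1018) = 1.0000. V = [p*·-129.0377 + (1−p*)·-213.4763]/1.28 = -118.8019. B = V − Δ·S = -272.3267.
(2,2): S=249.4778. Δ = (V_up−V_dn)/(S_up−S_dn) = (8.1751−-129.0377)/(356.7533−219.5405) = 1.0000. V = [p*·8.1751 + (1−p*)·-129.0377]/1.28 = -22.8489. B = V − Δ·S = -272.3267.
(1,0): S=107.3600. Δ = (V_up−V_dn)/(S_up−S_dn) = (-118.8019−-177.8499)/(153.5248−94.4768) = 1.0000. V = [p*·-118.8019 + (1−p*)·-177.8499]/1.28 = -105.3952. B = V − Δ·S = -212.7552.
(1,1): S=174.4600. Δ = (V_up−V_dn)/(S_up−S_dn) = (-22.8489−-118.8019)/(249.4778−153.5248) = 1.0000. V = [p*·-22.8489 + (1−p*)·-118.8019]/1.28 = -38.2952. B = V − Δ·S = -212.7552.
(0,0): S=122.0000. Δ = (V_up−V_dn)/(S_up−S_dn) = (-38.2952−-105.3952)/(174.4600−107.3600) = 1.0000. V = [p*·-38.2952 + (1−p*)·-105.3952]/1.28 = -44.2150. B = V − Δ·S = -166.2150.
Check: Δ(0,0)·S0 + B(0,0) = -44.2150 = V0.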